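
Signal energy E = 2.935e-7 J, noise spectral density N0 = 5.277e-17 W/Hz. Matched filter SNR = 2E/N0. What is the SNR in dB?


SNR_lin = 2 * 2.935e-7 / 5.277e-17 = 1.112e10
SNR_dB = 10*log10(1.112e10) = 100.5 dB

100.5 dB


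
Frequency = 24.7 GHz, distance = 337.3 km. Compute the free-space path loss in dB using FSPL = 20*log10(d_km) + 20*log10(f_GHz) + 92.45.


20*log10(337.3) = 50.56
20*log10(24.7) = 27.85
FSPL = 170.9 dB

170.9 dB


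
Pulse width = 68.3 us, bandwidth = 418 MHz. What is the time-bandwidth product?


TBP = 68.3 * 418 = 28549.4

28549.4


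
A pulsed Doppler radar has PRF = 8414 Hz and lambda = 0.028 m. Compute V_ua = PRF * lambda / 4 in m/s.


V_ua = 8414 * 0.028 / 4 = 58.9 m/s

58.9 m/s


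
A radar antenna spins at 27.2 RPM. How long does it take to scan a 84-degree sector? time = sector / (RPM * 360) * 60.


t = 84 / (27.2 * 360) * 60 = 0.51 s

0.51 s


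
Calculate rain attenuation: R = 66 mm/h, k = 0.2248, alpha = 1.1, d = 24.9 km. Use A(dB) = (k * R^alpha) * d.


gamma = 0.2248 * 66^1.1 = 22.557691 dB/km
A = 22.557691 * 24.9 = 561.69 dB

561.69 dB


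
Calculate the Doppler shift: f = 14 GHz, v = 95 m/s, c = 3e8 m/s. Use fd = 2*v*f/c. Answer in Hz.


fd = 2 * 95 * 14000000000.0 / 3e8 = 8866.7 Hz

8866.7 Hz


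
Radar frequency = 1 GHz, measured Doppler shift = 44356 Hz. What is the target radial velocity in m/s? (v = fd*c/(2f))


v = 44356 * 3e8 / (2 * 1000000000.0) = 6653.4 m/s

6653.4 m/s


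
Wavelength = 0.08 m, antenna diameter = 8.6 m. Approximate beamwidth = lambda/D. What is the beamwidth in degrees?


BW_rad = 0.08 / 8.6 = 0.009302
BW_deg = 0.53 degrees

0.53 degrees


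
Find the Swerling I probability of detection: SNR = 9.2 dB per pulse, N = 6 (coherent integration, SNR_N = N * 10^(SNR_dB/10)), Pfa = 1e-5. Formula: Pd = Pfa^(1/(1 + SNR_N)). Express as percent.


SNR_lin = 10^(9.2/10) = 8.31764
SNR_N = 6 * 8.31764 = 49.90584
1/(1 + SNR_N) = 1/50.90584 = 0.0196441
Pd = (1e-5)^0.0196441 = 0.79759
Pd = 79.8%

79.8%


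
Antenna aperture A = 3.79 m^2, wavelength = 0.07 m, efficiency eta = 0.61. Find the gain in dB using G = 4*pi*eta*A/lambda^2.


G_linear = 4*pi*0.61*3.79/0.07^2 = 5929.02
G_dB = 10*log10(5929.02) = 37.7 dB

37.7 dB


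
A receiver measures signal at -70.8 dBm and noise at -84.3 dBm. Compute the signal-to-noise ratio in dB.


SNR = -70.8 - (-84.3) = 13.5 dB

13.5 dB


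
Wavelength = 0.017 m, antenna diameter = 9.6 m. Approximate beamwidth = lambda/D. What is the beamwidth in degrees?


BW_rad = 0.017 / 9.6 = 0.001771
BW_deg = 0.1 degrees

0.1 degrees


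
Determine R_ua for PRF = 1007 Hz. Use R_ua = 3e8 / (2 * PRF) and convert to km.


R_ua = 3e8 / (2 * 1007) = 148957.3 m = 149.0 km

149.0 km


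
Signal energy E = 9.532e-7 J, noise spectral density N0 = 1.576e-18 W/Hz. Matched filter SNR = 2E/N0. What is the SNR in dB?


SNR_lin = 2 * 9.532e-7 / 1.576e-18 = 1.21e12
SNR_dB = 10*log10(1.21e12) = 120.8 dB

120.8 dB


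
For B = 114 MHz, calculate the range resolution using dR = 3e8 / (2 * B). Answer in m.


dR = 3e8 / (2 * 114000000.0) = 1.32 m

1.32 m


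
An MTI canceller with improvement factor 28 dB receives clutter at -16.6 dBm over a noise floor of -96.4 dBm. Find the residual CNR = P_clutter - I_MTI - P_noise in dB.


CNR = -16.6 - 28 - (-96.4) = 51.8 dB

51.8 dB


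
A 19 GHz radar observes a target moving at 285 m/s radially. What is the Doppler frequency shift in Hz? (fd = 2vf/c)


fd = 2 * 285 * 19000000000.0 / 3e8 = 36100.0 Hz

36100.0 Hz


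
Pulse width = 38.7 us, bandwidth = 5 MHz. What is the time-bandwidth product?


TBP = 38.7 * 5 = 193.5

193.5


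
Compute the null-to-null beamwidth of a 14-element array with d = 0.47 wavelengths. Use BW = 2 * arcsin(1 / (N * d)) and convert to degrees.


1/(N*d) = 1/(14*0.47) = 0.151976
BW = 2*arcsin(0.151976) = 17.5 degrees

17.5 degrees


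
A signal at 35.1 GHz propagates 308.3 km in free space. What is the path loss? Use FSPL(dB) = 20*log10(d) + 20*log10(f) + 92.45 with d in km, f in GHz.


20*log10(308.3) = 49.78
20*log10(35.1) = 30.91
FSPL = 173.1 dB

173.1 dB


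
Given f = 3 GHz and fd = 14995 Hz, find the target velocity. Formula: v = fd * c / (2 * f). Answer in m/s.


v = 14995 * 3e8 / (2 * 3000000000.0) = 749.8 m/s

749.8 m/s


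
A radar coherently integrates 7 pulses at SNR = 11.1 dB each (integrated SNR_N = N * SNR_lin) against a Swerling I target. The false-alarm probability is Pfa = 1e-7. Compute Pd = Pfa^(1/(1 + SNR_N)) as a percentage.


SNR_lin = 10^(11.1/10) = 12.8825
SNR_N = 7 * 12.8825 = 90.1775
1/(1 + SNR_N) = 1/91.1775 = 0.0109676
Pd = (1e-7)^0.0109676 = 0.83797
Pd = 83.8%

83.8%


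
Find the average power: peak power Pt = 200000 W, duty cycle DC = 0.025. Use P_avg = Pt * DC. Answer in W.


P_avg = 200000 * 0.025 = 5000.0 W

5000.0 W


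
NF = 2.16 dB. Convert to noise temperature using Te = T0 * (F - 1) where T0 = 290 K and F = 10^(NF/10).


NF_lin = 10^(2.16/10) = 1.644372
Te = 290 * (1.644372 - 1) = 186.9 K

186.9 K


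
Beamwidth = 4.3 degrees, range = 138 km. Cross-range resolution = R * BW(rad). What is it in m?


BW_rad = 0.075049158
CR = 138000 * 0.075049158 = 10356.8 m

10356.8 m


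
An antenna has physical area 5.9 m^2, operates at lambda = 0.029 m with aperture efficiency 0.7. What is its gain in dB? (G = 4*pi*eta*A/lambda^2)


G_linear = 4*pi*0.7*5.9/0.029^2 = 61711.19
G_dB = 10*log10(61711.19) = 47.9 dB

47.9 dB


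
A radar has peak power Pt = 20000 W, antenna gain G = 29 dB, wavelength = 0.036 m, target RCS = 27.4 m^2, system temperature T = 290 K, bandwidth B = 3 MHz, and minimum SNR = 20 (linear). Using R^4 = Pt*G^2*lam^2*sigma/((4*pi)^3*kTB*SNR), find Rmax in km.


G_lin = 10^(29/10) = 794.328235
R^4 = 20000 * 794.328235^2 * 0.036^2 * 27.4 / ((4*pi)^3 * 1.38e-23 * 290 * 3000000.0 * 20)
R^4 = 9.40433e17 m^4
R_max = (9.40433e17)^(1/4) = 31141.0 m = 31.1 km

31.1 km


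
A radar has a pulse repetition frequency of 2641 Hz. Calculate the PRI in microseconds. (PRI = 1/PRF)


PRI = 1/2641 = 0.0003786445 s = 378.6 us

378.6 us


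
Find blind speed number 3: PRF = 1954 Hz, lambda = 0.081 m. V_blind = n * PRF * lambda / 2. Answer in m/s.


V_blind = 3 * 1954 * 0.081 / 2 = 237.4 m/s

237.4 m/s


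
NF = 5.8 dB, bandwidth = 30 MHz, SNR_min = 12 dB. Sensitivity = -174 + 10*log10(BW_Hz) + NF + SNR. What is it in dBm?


10*log10(30000000.0) = 74.77
S = -174 + 74.77 + 5.8 + 12 = -81.4 dBm

-81.4 dBm


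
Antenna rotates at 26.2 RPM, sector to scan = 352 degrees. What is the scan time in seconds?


t = 352 / (26.2 * 360) * 60 = 2.24 s

2.24 s


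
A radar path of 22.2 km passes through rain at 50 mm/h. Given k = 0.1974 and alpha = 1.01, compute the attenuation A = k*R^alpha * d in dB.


gamma = 0.1974 * 50^1.01 = 10.263769 dB/km
A = 10.263769 * 22.2 = 227.86 dB

227.86 dB


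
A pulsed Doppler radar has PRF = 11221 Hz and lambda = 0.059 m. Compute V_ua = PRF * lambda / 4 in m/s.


V_ua = 11221 * 0.059 / 4 = 165.5 m/s

165.5 m/s


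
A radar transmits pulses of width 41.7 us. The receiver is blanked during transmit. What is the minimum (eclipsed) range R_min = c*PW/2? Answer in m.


R_min = 3e8 * 41.7e-6 / 2 = 6255.0 m

6255.0 m


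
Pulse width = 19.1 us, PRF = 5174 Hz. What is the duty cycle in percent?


DC = 19.1e-6 * 5174 * 100 = 9.88%

9.88%


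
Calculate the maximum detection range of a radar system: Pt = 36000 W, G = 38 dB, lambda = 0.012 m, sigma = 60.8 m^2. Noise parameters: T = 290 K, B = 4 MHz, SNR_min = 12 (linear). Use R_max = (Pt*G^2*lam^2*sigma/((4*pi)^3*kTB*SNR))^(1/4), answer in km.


G_lin = 10^(38/10) = 6309.573445
R^4 = 36000 * 6309.573445^2 * 0.012^2 * 60.8 / ((4*pi)^3 * 1.38e-23 * 290 * 4000000.0 * 12)
R^4 = 3.2917e19 m^4
R_max = (3.2917e19)^(1/4) = 75745.2 m = 75.7 km

75.7 km


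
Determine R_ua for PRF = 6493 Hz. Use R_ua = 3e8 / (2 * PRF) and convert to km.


R_ua = 3e8 / (2 * 6493) = 23101.8 m = 23.1 km

23.1 km


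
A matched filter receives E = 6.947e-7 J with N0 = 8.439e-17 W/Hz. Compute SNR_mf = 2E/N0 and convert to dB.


SNR_lin = 2 * 6.947e-7 / 8.439e-17 = 1.646e10
SNR_dB = 10*log10(1.646e10) = 102.2 dB

102.2 dB


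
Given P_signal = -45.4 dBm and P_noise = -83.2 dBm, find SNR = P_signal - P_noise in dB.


SNR = -45.4 - (-83.2) = 37.8 dB

37.8 dB


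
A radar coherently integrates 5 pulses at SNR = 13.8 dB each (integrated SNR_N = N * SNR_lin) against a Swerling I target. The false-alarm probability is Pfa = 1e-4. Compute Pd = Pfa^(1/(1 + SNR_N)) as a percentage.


SNR_lin = 10^(13.8/10) = 23.98833
SNR_N = 5 * 23.98833 = 119.94165
1/(1 + SNR_N) = 1/120.94165 = 0.0082685
Pd = (1e-4)^0.0082685 = 0.92667
Pd = 92.7%

92.7%


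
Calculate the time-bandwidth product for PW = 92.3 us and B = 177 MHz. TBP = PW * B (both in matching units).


TBP = 92.3 * 177 = 16337.1

16337.1


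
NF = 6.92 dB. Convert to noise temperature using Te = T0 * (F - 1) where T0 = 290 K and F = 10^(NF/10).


NF_lin = 10^(6.92/10) = 4.920395
Te = 290 * (4.920395 - 1) = 1136.9 K

1136.9 K


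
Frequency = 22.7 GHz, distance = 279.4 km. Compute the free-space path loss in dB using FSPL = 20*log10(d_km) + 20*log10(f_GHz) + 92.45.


20*log10(279.4) = 48.92
20*log10(22.7) = 27.12
FSPL = 168.5 dB

168.5 dB


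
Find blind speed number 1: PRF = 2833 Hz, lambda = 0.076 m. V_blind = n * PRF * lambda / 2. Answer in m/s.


V_blind = 1 * 2833 * 0.076 / 2 = 107.7 m/s

107.7 m/s


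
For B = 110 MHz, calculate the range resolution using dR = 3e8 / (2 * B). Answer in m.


dR = 3e8 / (2 * 110000000.0) = 1.36 m

1.36 m


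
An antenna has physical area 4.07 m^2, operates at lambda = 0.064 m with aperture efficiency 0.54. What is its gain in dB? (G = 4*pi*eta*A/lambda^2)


G_linear = 4*pi*0.54*4.07/0.064^2 = 6742.77
G_dB = 10*log10(6742.77) = 38.3 dB

38.3 dB


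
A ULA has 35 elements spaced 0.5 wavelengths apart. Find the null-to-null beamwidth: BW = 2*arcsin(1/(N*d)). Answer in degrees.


1/(N*d) = 1/(35*0.5) = 0.057143
BW = 2*arcsin(0.057143) = 6.6 degrees

6.6 degrees


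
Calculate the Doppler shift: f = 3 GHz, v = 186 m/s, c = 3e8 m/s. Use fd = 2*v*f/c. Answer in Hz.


fd = 2 * 186 * 3000000000.0 / 3e8 = 3720.0 Hz

3720.0 Hz


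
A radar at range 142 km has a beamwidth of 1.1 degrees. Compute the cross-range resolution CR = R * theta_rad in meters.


BW_rad = 0.019198622
CR = 142000 * 0.019198622 = 2726.2 m

2726.2 m


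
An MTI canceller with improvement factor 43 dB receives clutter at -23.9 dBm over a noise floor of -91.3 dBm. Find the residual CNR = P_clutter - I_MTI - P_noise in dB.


CNR = -23.9 - 43 - (-91.3) = 24.4 dB

24.4 dB


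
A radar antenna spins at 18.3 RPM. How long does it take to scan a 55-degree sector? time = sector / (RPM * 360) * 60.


t = 55 / (18.3 * 360) * 60 = 0.5 s

0.5 s


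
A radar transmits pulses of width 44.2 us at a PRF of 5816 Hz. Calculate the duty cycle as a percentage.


DC = 44.2e-6 * 5816 * 100 = 25.71%

25.71%


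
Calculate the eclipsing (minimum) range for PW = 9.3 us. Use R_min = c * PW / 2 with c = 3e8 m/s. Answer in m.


R_min = 3e8 * 9.3e-6 / 2 = 1395.0 m

1395.0 m


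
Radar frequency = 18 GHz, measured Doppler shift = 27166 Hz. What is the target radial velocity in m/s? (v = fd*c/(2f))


v = 27166 * 3e8 / (2 * 18000000000.0) = 226.4 m/s

226.4 m/s


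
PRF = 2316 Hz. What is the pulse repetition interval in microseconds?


PRI = 1/2316 = 0.0004317789 s = 431.8 us

431.8 us


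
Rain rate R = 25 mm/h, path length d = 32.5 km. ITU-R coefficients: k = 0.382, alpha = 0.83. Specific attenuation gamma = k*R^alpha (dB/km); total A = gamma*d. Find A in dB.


gamma = 0.382 * 25^0.83 = 5.525271 dB/km
A = 5.525271 * 32.5 = 179.57 dB

179.57 dB


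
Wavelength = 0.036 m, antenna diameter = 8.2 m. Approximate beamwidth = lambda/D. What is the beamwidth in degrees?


BW_rad = 0.036 / 8.2 = 0.00439
BW_deg = 0.25 degrees

0.25 degrees


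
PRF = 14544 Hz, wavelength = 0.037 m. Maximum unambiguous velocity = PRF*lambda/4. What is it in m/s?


V_ua = 14544 * 0.037 / 4 = 134.5 m/s

134.5 m/s


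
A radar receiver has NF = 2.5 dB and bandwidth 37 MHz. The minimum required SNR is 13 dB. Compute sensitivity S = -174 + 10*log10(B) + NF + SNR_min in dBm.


10*log10(37000000.0) = 75.68
S = -174 + 75.68 + 2.5 + 13 = -82.8 dBm

-82.8 dBm


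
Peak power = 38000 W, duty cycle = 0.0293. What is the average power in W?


P_avg = 38000 * 0.0293 = 1113.4 W

1113.4 W


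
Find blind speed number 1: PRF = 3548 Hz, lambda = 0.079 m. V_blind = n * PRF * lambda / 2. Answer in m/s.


V_blind = 1 * 3548 * 0.079 / 2 = 140.1 m/s

140.1 m/s


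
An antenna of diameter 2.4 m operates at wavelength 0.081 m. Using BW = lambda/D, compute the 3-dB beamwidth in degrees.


BW_rad = 0.081 / 2.4 = 0.03375
BW_deg = 1.93 degrees

1.93 degrees


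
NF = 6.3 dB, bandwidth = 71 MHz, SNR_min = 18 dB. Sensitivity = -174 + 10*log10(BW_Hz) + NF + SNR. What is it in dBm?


10*log10(71000000.0) = 78.51
S = -174 + 78.51 + 6.3 + 18 = -71.2 dBm

-71.2 dBm


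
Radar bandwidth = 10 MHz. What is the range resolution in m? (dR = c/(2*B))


dR = 3e8 / (2 * 10000000.0) = 15.0 m

15.0 m


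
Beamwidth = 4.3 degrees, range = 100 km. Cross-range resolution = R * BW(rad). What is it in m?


BW_rad = 0.075049158
CR = 100000 * 0.075049158 = 7504.9 m

7504.9 m


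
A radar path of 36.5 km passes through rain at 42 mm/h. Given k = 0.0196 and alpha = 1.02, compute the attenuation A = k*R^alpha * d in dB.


gamma = 0.0196 * 42^1.02 = 0.887095 dB/km
A = 0.887095 * 36.5 = 32.38 dB

32.38 dB


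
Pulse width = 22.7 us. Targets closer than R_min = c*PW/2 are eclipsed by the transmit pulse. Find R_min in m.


R_min = 3e8 * 22.7e-6 / 2 = 3405.0 m

3405.0 m


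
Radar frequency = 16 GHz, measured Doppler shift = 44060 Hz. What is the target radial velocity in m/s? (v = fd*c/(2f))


v = 44060 * 3e8 / (2 * 16000000000.0) = 413.1 m/s

413.1 m/s


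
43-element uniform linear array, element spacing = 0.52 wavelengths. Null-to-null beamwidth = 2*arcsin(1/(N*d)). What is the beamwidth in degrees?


1/(N*d) = 1/(43*0.52) = 0.044723
BW = 2*arcsin(0.044723) = 5.1 degrees

5.1 degrees


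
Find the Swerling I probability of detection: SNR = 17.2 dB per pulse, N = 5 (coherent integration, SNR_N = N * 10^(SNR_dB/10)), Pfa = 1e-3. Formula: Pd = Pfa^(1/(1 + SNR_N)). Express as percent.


SNR_lin = 10^(17.2/10) = 52.48075
SNR_N = 5 * 52.48075 = 262.40375
1/(1 + SNR_N) = 1/263.40375 = 0.0037965
Pd = (1e-3)^0.0037965 = 0.97412
Pd = 97.4%

97.4%


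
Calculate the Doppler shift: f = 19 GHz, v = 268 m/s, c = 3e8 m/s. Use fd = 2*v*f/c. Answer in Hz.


fd = 2 * 268 * 19000000000.0 / 3e8 = 33946.7 Hz

33946.7 Hz


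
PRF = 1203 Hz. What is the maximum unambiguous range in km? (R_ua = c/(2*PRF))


R_ua = 3e8 / (2 * 1203) = 124688.3 m = 124.7 km

124.7 km


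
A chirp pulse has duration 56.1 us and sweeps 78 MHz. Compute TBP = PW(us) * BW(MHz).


TBP = 56.1 * 78 = 4375.8

4375.8


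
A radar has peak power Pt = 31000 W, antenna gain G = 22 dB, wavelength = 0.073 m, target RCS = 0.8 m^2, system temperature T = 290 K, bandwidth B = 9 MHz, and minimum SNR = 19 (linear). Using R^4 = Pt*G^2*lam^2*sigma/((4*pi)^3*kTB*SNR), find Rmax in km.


G_lin = 10^(22/10) = 158.489319
R^4 = 31000 * 158.489319^2 * 0.073^2 * 0.8 / ((4*pi)^3 * 1.38e-23 * 290 * 9000000.0 * 19)
R^4 = 2.44453e15 m^4
R_max = (2.44453e15)^(1/4) = 7031.5 m = 7.0 km

7.0 km


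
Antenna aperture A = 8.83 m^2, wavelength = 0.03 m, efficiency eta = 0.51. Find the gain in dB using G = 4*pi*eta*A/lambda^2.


G_linear = 4*pi*0.51*8.83/0.03^2 = 62877.93
G_dB = 10*log10(62877.93) = 48.0 dB

48.0 dB


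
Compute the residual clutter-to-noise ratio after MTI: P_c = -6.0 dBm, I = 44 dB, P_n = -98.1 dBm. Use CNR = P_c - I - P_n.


CNR = -6.0 - 44 - (-98.1) = 48.1 dB

48.1 dB


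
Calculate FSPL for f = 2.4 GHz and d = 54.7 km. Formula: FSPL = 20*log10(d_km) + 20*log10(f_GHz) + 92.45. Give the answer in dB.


20*log10(54.7) = 34.76
20*log10(2.4) = 7.6
FSPL = 134.8 dB

134.8 dB


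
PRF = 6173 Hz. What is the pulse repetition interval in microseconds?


PRI = 1/6173 = 0.0001619958 s = 162.0 us

162.0 us


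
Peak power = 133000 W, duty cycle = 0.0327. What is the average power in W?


P_avg = 133000 * 0.0327 = 4349.1 W

4349.1 W


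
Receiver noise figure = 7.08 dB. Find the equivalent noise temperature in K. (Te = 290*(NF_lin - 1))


NF_lin = 10^(7.08/10) = 5.10505
Te = 290 * (5.10505 - 1) = 1190.5 K

1190.5 K


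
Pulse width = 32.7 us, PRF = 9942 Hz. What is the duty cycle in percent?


DC = 32.7e-6 * 9942 * 100 = 32.51%

32.51%


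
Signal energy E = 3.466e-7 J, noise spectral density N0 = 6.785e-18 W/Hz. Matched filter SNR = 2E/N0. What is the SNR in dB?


SNR_lin = 2 * 3.466e-7 / 6.785e-18 = 1.022e11
SNR_dB = 10*log10(1.022e11) = 110.1 dB

110.1 dB


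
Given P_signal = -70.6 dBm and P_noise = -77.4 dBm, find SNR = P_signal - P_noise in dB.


SNR = -70.6 - (-77.4) = 6.8 dB

6.8 dB


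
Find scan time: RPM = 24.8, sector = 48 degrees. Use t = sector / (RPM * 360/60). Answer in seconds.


t = 48 / (24.8 * 360) * 60 = 0.32 s

0.32 s


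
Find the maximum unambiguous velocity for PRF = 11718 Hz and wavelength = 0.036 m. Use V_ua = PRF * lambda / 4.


V_ua = 11718 * 0.036 / 4 = 105.5 m/s

105.5 m/s


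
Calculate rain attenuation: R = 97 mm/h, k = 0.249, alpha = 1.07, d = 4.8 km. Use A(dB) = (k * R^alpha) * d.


gamma = 0.249 * 97^1.07 = 33.26941 dB/km
A = 33.26941 * 4.8 = 159.69 dB

159.69 dB


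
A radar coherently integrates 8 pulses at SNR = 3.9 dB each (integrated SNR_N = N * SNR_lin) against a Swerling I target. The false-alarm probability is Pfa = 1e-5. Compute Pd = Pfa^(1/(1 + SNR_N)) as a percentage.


SNR_lin = 10^(3.9/10) = 2.45471
SNR_N = 8 * 2.45471 = 19.63768
1/(1 + SNR_N) = 1/20.63768 = 0.0484551
Pd = (1e-5)^0.0484551 = 0.57243
Pd = 57.2%

57.2%


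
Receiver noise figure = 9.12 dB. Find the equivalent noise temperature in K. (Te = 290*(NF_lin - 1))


NF_lin = 10^(9.12/10) = 8.165824
Te = 290 * (8.165824 - 1) = 2078.1 K

2078.1 K


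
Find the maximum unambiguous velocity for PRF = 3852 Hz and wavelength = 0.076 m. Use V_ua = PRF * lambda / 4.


V_ua = 3852 * 0.076 / 4 = 73.2 m/s

73.2 m/s


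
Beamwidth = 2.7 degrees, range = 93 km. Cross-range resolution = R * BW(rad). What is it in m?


BW_rad = 0.04712389
CR = 93000 * 0.04712389 = 4382.5 m

4382.5 m


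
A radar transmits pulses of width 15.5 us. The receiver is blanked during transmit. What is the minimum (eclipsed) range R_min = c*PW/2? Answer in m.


R_min = 3e8 * 15.5e-6 / 2 = 2325.0 m

2325.0 m


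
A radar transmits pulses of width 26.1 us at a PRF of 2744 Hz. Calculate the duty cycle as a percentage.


DC = 26.1e-6 * 2744 * 100 = 7.16%

7.16%


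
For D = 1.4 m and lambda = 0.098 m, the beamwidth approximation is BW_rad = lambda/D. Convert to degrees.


BW_rad = 0.098 / 1.4 = 0.07
BW_deg = 4.01 degrees

4.01 degrees


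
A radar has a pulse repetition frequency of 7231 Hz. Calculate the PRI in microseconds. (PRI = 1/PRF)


PRI = 1/7231 = 0.0001382935 s = 138.3 us

138.3 us


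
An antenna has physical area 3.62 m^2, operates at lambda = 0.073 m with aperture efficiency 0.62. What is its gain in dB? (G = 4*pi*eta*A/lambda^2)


G_linear = 4*pi*0.62*3.62/0.073^2 = 5292.54
G_dB = 10*log10(5292.54) = 37.2 dB

37.2 dB


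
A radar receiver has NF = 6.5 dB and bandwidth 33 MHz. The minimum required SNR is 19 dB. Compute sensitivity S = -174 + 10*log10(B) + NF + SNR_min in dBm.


10*log10(33000000.0) = 75.19
S = -174 + 75.19 + 6.5 + 19 = -73.3 dBm

-73.3 dBm


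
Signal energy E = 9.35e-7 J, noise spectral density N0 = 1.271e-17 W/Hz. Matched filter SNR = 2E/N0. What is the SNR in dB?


SNR_lin = 2 * 9.35e-7 / 1.271e-17 = 1.471e11
SNR_dB = 10*log10(1.471e11) = 111.7 dB

111.7 dB


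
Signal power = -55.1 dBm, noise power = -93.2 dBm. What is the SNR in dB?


SNR = -55.1 - (-93.2) = 38.1 dB

38.1 dB


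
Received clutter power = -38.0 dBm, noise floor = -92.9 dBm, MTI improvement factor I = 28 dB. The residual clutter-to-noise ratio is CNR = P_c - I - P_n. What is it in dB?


CNR = -38.0 - 28 - (-92.9) = 26.9 dB

26.9 dB


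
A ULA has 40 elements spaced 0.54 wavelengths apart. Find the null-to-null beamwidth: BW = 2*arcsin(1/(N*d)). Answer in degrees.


1/(N*d) = 1/(40*0.54) = 0.046296
BW = 2*arcsin(0.046296) = 5.3 degrees

5.3 degrees


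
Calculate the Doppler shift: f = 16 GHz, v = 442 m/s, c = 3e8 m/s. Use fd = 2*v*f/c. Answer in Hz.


fd = 2 * 442 * 16000000000.0 / 3e8 = 47146.7 Hz

47146.7 Hz


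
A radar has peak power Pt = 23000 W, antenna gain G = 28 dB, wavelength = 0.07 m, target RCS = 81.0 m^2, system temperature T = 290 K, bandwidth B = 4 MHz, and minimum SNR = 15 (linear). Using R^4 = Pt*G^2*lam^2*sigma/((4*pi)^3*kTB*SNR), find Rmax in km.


G_lin = 10^(28/10) = 630.957344
R^4 = 23000 * 630.957344^2 * 0.07^2 * 81.0 / ((4*pi)^3 * 1.38e-23 * 290 * 4000000.0 * 15)
R^4 = 7.62695e18 m^4
R_max = (7.62695e18)^(1/4) = 52551.8 m = 52.6 km

52.6 km


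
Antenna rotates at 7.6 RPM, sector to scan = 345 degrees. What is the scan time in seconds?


t = 345 / (7.6 * 360) * 60 = 7.57 s

7.57 s


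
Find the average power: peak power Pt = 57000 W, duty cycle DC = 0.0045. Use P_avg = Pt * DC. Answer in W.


P_avg = 57000 * 0.0045 = 256.5 W

256.5 W


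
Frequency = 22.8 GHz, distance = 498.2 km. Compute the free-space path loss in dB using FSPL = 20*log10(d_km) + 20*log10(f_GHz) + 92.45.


20*log10(498.2) = 53.95
20*log10(22.8) = 27.16
FSPL = 173.6 dB

173.6 dB


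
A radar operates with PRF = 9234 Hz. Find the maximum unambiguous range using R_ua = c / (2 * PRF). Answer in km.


R_ua = 3e8 / (2 * 9234) = 16244.3 m = 16.2 km

16.2 km


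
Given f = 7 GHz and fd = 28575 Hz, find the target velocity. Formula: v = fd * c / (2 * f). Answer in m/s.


v = 28575 * 3e8 / (2 * 7000000000.0) = 612.3 m/s

612.3 m/s


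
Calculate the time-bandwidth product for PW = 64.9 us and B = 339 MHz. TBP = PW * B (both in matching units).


TBP = 64.9 * 339 = 22001.1

22001.1


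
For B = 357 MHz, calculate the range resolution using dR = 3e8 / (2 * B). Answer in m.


dR = 3e8 / (2 * 357000000.0) = 0.42 m

0.42 m


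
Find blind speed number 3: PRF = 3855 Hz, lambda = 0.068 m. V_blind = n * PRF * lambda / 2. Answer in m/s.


V_blind = 3 * 3855 * 0.068 / 2 = 393.2 m/s

393.2 m/s


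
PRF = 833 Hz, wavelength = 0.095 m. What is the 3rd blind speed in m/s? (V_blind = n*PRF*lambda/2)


V_blind = 3 * 833 * 0.095 / 2 = 118.7 m/s

118.7 m/s


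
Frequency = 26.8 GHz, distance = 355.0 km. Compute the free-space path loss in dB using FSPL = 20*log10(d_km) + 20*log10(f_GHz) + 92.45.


20*log10(355.0) = 51.0
20*log10(26.8) = 28.56
FSPL = 172.0 dB

172.0 dB


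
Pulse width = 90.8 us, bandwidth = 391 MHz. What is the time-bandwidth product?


TBP = 90.8 * 391 = 35502.8

35502.8


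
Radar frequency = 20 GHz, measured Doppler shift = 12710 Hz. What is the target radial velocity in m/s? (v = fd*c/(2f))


v = 12710 * 3e8 / (2 * 20000000000.0) = 95.3 m/s

95.3 m/s


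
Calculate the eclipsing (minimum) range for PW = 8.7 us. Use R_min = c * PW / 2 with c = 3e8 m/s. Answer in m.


R_min = 3e8 * 8.7e-6 / 2 = 1305.0 m

1305.0 m


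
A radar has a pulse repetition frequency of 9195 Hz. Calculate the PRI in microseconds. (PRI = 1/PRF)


PRI = 1/9195 = 0.0001087548 s = 108.8 us

108.8 us


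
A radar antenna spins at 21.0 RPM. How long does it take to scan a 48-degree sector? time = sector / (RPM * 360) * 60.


t = 48 / (21.0 * 360) * 60 = 0.38 s

0.38 s


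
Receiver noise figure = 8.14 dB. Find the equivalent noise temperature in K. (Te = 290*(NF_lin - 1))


NF_lin = 10^(8.14/10) = 6.516284
Te = 290 * (6.516284 - 1) = 1599.7 K

1599.7 K


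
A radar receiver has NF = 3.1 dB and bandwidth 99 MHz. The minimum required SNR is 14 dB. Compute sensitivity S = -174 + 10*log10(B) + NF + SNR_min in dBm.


10*log10(99000000.0) = 79.96
S = -174 + 79.96 + 3.1 + 14 = -76.9 dBm

-76.9 dBm


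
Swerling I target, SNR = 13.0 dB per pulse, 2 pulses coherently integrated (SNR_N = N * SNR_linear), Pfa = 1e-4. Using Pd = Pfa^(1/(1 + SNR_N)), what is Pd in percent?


SNR_lin = 10^(13.0/10) = 19.95262
SNR_N = 2 * 19.95262 = 39.90524
1/(1 + SNR_N) = 1/40.90524 = 0.0244467
Pd = (1e-4)^0.0244467 = 0.79839
Pd = 79.8%

79.8%


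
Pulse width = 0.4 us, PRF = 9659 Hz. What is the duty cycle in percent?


DC = 0.4e-6 * 9659 * 100 = 0.39%

0.39%


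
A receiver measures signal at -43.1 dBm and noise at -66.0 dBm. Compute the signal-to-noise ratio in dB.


SNR = -43.1 - (-66.0) = 22.9 dB

22.9 dB


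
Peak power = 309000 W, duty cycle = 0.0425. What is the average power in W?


P_avg = 309000 * 0.0425 = 13132.5 W

13132.5 W


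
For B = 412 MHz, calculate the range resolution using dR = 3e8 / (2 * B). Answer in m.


dR = 3e8 / (2 * 412000000.0) = 0.36 m

0.36 m


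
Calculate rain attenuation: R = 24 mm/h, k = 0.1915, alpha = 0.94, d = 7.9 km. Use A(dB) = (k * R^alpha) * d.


gamma = 0.1915 * 24^0.94 = 3.798108 dB/km
A = 3.798108 * 7.9 = 30.01 dB

30.01 dB


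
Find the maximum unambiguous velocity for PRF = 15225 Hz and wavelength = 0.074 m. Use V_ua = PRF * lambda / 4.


V_ua = 15225 * 0.074 / 4 = 281.7 m/s

281.7 m/s


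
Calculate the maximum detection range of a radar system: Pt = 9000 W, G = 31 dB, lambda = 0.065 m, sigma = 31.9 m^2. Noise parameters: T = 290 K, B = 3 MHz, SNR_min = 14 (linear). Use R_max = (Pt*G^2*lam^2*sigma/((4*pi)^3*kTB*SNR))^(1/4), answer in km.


G_lin = 10^(31/10) = 1258.925412
R^4 = 9000 * 1258.925412^2 * 0.065^2 * 31.9 / ((4*pi)^3 * 1.38e-23 * 290 * 3000000.0 * 14)
R^4 = 5.76373e18 m^4
R_max = (5.76373e18)^(1/4) = 48997.7 m = 49.0 km

49.0 km


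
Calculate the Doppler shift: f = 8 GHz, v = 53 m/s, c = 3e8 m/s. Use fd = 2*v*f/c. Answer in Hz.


fd = 2 * 53 * 8000000000.0 / 3e8 = 2826.7 Hz

2826.7 Hz


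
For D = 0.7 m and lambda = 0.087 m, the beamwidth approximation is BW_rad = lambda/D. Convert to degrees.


BW_rad = 0.087 / 0.7 = 0.124286
BW_deg = 7.12 degrees

7.12 degrees


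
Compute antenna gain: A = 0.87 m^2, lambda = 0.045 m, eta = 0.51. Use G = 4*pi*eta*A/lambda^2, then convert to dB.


G_linear = 4*pi*0.51*0.87/0.045^2 = 2753.43
G_dB = 10*log10(2753.43) = 34.4 dB

34.4 dB


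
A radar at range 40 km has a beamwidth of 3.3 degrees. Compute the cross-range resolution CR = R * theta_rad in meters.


BW_rad = 0.057595865
CR = 40000 * 0.057595865 = 2303.8 m

2303.8 m


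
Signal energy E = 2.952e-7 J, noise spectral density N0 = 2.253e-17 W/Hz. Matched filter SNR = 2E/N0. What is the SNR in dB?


SNR_lin = 2 * 2.952e-7 / 2.253e-17 = 2.621e10
SNR_dB = 10*log10(2.621e10) = 104.2 dB

104.2 dB


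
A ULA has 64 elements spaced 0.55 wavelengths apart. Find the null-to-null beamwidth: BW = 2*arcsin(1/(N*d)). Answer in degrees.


1/(N*d) = 1/(64*0.55) = 0.028409
BW = 2*arcsin(0.028409) = 3.3 degrees

3.3 degrees


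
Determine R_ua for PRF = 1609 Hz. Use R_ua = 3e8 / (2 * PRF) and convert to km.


R_ua = 3e8 / (2 * 1609) = 93225.6 m = 93.2 km

93.2 km


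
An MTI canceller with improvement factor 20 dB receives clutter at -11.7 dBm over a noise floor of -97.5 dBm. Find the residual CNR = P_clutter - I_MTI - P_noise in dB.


CNR = -11.7 - 20 - (-97.5) = 65.8 dB

65.8 dB


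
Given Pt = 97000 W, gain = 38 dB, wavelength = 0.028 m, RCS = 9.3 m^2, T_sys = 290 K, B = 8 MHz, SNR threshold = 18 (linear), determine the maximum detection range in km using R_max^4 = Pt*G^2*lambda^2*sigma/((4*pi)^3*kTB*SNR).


G_lin = 10^(38/10) = 6309.573445
R^4 = 97000 * 6309.573445^2 * 0.028^2 * 9.3 / ((4*pi)^3 * 1.38e-23 * 290 * 8000000.0 * 18)
R^4 = 2.46208e19 m^4
R_max = (2.46208e19)^(1/4) = 70441.0 m = 70.4 km

70.4 km


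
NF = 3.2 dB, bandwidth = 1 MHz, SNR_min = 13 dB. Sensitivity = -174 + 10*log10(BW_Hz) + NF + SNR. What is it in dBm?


10*log10(1000000.0) = 60.0
S = -174 + 60.0 + 3.2 + 13 = -97.8 dBm

-97.8 dBm


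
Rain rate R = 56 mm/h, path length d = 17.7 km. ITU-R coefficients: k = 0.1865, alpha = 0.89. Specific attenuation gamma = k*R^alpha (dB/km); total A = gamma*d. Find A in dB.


gamma = 0.1865 * 56^0.89 = 6.707585 dB/km
A = 6.707585 * 17.7 = 118.72 dB

118.72 dB


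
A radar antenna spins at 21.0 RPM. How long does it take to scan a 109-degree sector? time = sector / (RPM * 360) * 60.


t = 109 / (21.0 * 360) * 60 = 0.87 s

0.87 s


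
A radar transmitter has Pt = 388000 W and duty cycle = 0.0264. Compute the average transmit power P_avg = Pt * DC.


P_avg = 388000 * 0.0264 = 10243.2 W

10243.2 W


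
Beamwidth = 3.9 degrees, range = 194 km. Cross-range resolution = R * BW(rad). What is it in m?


BW_rad = 0.068067841
CR = 194000 * 0.068067841 = 13205.2 m

13205.2 m


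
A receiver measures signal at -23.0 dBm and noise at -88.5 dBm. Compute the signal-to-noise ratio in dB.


SNR = -23.0 - (-88.5) = 65.5 dB

65.5 dB


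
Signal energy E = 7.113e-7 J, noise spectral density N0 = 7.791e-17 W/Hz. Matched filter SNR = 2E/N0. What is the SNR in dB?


SNR_lin = 2 * 7.113e-7 / 7.791e-17 = 1.826e10
SNR_dB = 10*log10(1.826e10) = 102.6 dB

102.6 dB


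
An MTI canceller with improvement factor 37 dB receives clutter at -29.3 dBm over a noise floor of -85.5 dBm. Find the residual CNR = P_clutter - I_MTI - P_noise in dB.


CNR = -29.3 - 37 - (-85.5) = 19.2 dB

19.2 dB


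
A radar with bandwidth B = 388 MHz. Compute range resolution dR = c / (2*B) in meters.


dR = 3e8 / (2 * 388000000.0) = 0.39 m

0.39 m


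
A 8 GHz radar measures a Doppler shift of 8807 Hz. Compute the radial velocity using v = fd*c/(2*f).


v = 8807 * 3e8 / (2 * 8000000000.0) = 165.1 m/s

165.1 m/s


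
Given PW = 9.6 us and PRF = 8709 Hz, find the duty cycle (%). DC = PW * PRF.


DC = 9.6e-6 * 8709 * 100 = 8.36%

8.36%


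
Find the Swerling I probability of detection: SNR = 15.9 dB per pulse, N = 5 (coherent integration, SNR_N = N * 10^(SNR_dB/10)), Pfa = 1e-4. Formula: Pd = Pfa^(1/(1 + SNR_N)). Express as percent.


SNR_lin = 10^(15.9/10) = 38.90451
SNR_N = 5 * 38.90451 = 194.52255
1/(1 + SNR_N) = 1/195.52255 = 0.0051145
Pd = (1e-4)^0.0051145 = 0.95399
Pd = 95.4%

95.4%


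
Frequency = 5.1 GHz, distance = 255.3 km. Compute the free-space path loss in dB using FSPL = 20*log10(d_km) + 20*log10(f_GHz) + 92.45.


20*log10(255.3) = 48.14
20*log10(5.1) = 14.15
FSPL = 154.7 dB

154.7 dB


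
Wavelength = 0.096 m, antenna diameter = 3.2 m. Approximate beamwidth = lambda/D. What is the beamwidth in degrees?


BW_rad = 0.096 / 3.2 = 0.03
BW_deg = 1.72 degrees

1.72 degrees


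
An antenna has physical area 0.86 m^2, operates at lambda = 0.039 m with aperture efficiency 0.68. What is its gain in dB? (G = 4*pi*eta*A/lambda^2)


G_linear = 4*pi*0.68*0.86/0.039^2 = 4831.57
G_dB = 10*log10(4831.57) = 36.8 dB

36.8 dB


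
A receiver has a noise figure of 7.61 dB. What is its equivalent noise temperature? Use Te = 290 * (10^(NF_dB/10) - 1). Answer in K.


NF_lin = 10^(7.61/10) = 5.767665
Te = 290 * (5.767665 - 1) = 1382.6 K

1382.6 K


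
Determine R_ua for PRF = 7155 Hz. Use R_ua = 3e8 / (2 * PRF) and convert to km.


R_ua = 3e8 / (2 * 7155) = 20964.4 m = 21.0 km

21.0 km


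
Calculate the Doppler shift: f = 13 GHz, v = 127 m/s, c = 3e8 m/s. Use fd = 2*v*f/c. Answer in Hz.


fd = 2 * 127 * 13000000000.0 / 3e8 = 11006.7 Hz

11006.7 Hz


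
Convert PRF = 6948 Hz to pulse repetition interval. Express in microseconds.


PRI = 1/6948 = 0.0001439263 s = 143.9 us

143.9 us


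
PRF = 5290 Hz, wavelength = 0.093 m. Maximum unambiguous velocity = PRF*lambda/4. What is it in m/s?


V_ua = 5290 * 0.093 / 4 = 123.0 m/s

123.0 m/s


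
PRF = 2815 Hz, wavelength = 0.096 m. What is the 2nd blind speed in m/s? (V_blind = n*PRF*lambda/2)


V_blind = 2 * 2815 * 0.096 / 2 = 270.2 m/s

270.2 m/s


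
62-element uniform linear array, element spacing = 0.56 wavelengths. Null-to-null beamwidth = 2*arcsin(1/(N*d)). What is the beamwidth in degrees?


1/(N*d) = 1/(62*0.56) = 0.028802
BW = 2*arcsin(0.028802) = 3.3 degrees

3.3 degrees


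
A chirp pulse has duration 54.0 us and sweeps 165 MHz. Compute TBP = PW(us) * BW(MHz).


TBP = 54.0 * 165 = 8910.0

8910.0


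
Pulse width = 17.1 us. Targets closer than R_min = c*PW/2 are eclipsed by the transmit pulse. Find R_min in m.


R_min = 3e8 * 17.1e-6 / 2 = 2565.0 m

2565.0 m


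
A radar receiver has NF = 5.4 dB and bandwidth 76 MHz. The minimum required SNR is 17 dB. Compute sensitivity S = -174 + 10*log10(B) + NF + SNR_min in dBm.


10*log10(76000000.0) = 78.81
S = -174 + 78.81 + 5.4 + 17 = -72.8 dBm

-72.8 dBm


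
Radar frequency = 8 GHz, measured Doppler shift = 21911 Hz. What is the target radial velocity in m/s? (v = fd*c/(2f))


v = 21911 * 3e8 / (2 * 8000000000.0) = 410.8 m/s

410.8 m/s


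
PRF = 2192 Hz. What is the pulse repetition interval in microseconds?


PRI = 1/2192 = 0.0004562044 s = 456.2 us

456.2 us


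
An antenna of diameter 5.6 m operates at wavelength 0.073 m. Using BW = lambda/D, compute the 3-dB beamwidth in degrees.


BW_rad = 0.073 / 5.6 = 0.013036
BW_deg = 0.75 degrees

0.75 degrees


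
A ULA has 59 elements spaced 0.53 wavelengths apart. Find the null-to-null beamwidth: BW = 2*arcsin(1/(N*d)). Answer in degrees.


1/(N*d) = 1/(59*0.53) = 0.03198
BW = 2*arcsin(0.03198) = 3.7 degrees

3.7 degrees


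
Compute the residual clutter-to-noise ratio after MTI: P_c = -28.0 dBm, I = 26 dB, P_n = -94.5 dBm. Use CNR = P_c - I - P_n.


CNR = -28.0 - 26 - (-94.5) = 40.5 dB

40.5 dB


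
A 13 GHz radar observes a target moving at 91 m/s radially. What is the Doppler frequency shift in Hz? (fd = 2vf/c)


fd = 2 * 91 * 13000000000.0 / 3e8 = 7886.7 Hz

7886.7 Hz


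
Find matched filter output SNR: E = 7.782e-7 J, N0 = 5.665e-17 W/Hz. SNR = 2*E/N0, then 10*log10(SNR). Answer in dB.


SNR_lin = 2 * 7.782e-7 / 5.665e-17 = 2.747e10
SNR_dB = 10*log10(2.747e10) = 104.4 dB

104.4 dB


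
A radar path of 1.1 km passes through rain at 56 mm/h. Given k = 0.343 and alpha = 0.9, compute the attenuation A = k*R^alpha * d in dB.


gamma = 0.343 * 56^0.9 = 12.842907 dB/km
A = 12.842907 * 1.1 = 14.13 dB

14.13 dB


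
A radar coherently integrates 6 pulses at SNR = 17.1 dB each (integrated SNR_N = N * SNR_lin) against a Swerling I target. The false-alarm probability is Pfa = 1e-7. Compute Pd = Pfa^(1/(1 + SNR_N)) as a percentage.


SNR_lin = 10^(17.1/10) = 51.28614
SNR_N = 6 * 51.28614 = 307.71684
1/(1 + SNR_N) = 1/308.71684 = 0.0032392
Pd = (1e-7)^0.0032392 = 0.94913
Pd = 94.9%

94.9%


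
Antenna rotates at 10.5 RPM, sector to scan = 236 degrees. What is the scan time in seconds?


t = 236 / (10.5 * 360) * 60 = 3.75 s

3.75 s


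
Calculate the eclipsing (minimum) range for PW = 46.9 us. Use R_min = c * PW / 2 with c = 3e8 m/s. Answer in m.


R_min = 3e8 * 46.9e-6 / 2 = 7035.0 m

7035.0 m


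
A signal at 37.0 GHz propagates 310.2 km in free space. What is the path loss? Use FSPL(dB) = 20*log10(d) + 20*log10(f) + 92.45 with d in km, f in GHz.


20*log10(310.2) = 49.83
20*log10(37.0) = 31.36
FSPL = 173.6 dB

173.6 dB


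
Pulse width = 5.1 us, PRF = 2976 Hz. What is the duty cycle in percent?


DC = 5.1e-6 * 2976 * 100 = 1.52%

1.52%


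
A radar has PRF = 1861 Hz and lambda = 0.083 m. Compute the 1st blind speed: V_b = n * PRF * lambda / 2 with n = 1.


V_blind = 1 * 1861 * 0.083 / 2 = 77.2 m/s

77.2 m/s


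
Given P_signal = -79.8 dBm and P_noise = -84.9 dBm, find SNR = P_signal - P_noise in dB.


SNR = -79.8 - (-84.9) = 5.1 dB

5.1 dB


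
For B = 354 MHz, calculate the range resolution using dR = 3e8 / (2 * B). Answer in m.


dR = 3e8 / (2 * 354000000.0) = 0.42 m

0.42 m


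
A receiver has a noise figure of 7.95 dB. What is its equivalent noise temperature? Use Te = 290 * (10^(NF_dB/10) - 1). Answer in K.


NF_lin = 10^(7.95/10) = 6.237348
Te = 290 * (6.237348 - 1) = 1518.8 K

1518.8 K


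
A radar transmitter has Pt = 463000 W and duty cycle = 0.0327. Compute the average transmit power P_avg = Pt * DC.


P_avg = 463000 * 0.0327 = 15140.1 W

15140.1 W


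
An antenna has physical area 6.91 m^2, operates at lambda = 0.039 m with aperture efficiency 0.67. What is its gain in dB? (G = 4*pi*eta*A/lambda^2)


G_linear = 4*pi*0.67*6.91/0.039^2 = 38250.18
G_dB = 10*log10(38250.18) = 45.8 dB

45.8 dB


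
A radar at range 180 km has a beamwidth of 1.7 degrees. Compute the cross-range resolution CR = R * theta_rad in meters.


BW_rad = 0.029670597
CR = 180000 * 0.029670597 = 5340.7 m

5340.7 m


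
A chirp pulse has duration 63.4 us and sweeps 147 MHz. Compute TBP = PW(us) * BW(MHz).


TBP = 63.4 * 147 = 9319.8

9319.8


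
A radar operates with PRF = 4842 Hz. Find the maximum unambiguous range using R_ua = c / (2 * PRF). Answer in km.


R_ua = 3e8 / (2 * 4842) = 30978.9 m = 31.0 km

31.0 km


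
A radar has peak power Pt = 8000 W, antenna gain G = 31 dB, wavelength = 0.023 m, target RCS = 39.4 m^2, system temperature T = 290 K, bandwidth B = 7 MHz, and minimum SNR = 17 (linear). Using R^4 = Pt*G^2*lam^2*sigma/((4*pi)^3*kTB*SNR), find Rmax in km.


G_lin = 10^(31/10) = 1258.925412
R^4 = 8000 * 1258.925412^2 * 0.023^2 * 39.4 / ((4*pi)^3 * 1.38e-23 * 290 * 7000000.0 * 17)
R^4 = 2.79633e17 m^4
R_max = (2.79633e17)^(1/4) = 22995.7 m = 23.0 km

23.0 km


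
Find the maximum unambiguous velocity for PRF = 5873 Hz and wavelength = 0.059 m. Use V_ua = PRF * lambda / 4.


V_ua = 5873 * 0.059 / 4 = 86.6 m/s

86.6 m/s


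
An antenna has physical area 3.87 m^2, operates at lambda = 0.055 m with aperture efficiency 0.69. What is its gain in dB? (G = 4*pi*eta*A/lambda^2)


G_linear = 4*pi*0.69*3.87/0.055^2 = 11092.89
G_dB = 10*log10(11092.89) = 40.5 dB

40.5 dB


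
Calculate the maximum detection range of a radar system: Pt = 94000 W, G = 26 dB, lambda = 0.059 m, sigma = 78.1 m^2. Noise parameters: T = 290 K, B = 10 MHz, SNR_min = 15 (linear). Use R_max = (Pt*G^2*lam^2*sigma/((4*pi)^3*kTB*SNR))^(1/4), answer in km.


G_lin = 10^(26/10) = 398.107171
R^4 = 94000 * 398.107171^2 * 0.059^2 * 78.1 / ((4*pi)^3 * 1.38e-23 * 290 * 10000000.0 * 15)
R^4 = 3.40005e18 m^4
R_max = (3.40005e18)^(1/4) = 42940.9 m = 42.9 km

42.9 km


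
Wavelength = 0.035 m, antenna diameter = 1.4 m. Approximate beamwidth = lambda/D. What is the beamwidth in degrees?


BW_rad = 0.035 / 1.4 = 0.025
BW_deg = 1.43 degrees

1.43 degrees


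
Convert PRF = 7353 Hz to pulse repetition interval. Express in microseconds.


PRI = 1/7353 = 0.0001359989 s = 136.0 us

136.0 us


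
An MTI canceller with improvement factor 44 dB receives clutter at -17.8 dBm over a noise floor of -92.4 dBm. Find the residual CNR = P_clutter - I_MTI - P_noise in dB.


CNR = -17.8 - 44 - (-92.4) = 30.6 dB

30.6 dB


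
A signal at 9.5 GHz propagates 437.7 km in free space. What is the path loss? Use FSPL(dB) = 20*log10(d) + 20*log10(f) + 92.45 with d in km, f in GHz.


20*log10(437.7) = 52.82
20*log10(9.5) = 19.55
FSPL = 164.8 dB

164.8 dB


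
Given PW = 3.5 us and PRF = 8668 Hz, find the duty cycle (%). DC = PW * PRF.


DC = 3.5e-6 * 8668 * 100 = 3.03%

3.03%
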